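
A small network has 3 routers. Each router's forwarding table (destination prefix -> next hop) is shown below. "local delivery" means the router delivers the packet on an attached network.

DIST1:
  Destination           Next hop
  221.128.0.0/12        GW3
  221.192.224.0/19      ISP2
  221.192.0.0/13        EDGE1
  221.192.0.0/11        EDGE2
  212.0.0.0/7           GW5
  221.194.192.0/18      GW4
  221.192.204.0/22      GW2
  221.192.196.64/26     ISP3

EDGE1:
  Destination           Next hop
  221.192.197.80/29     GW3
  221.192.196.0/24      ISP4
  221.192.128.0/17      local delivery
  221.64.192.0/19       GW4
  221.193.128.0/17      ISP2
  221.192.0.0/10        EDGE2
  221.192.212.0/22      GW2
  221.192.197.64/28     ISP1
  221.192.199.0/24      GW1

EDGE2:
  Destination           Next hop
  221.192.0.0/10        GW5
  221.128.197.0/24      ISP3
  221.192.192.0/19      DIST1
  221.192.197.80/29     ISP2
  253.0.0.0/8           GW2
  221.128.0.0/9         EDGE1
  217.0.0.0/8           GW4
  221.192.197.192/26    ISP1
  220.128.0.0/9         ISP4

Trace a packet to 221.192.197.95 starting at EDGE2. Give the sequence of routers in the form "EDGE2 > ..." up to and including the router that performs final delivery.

At EDGE2: longest match for 221.192.197.95 is 221.192.192.0/19 -> DIST1
At DIST1: longest match for 221.192.197.95 is 221.192.0.0/13 -> EDGE1
At EDGE1: longest match for 221.192.197.95 is 221.192.128.0/17 -> local delivery

EDGE2 > DIST1 > EDGE1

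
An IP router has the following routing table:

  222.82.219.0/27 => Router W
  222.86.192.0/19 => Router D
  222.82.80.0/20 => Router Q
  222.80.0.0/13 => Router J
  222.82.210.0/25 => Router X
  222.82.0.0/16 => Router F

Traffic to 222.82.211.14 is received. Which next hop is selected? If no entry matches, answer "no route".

Routes whose prefix contains 222.82.211.14:
  222.80.0.0/13 (222.80.0.0 - 222.87.255.255) -> Router J
  222.82.0.0/16 (222.82.0.0 - 222.82.255.255) -> Router F
More-specific entries that do NOT match:
  222.82.219.0/27 (222.82.219.0 - 222.82.219.31) does not contain 222.82.211.14
  222.82.210.0/25 (222.82.210.0 - 222.82.210.127) does not contain 222.82.211.14
  222.82.80.0/20 (222.82.80.0 - 222.82.95.255) does not contain 222.82.211.14
  222.86.192.0/19 (222.86.192.0 - 222.86.223.255) does not contain 222.82.211.14
Longest matching prefix is /16 -> next hop Router F.

Router F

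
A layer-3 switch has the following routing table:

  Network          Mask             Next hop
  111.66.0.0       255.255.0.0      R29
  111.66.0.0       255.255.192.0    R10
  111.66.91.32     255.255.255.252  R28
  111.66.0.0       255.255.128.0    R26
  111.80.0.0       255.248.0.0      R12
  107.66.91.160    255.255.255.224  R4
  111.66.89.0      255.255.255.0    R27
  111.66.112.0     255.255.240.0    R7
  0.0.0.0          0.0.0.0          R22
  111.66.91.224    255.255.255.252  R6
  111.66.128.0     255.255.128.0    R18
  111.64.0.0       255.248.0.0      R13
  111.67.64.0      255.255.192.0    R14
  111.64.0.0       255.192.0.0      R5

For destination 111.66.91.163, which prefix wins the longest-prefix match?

Entries matching 111.66.91.163:
  0.0.0.0/0 (default, matches everything)
  111.64.0.0/10 (111.64.0.0 - 111.127.255.255)
  111.64.0.0/13 (111.64.0.0 - 111.71.255.255)
  111.66.0.0/16 (111.66.0.0 - 111.66.255.255)
  111.66.0.0/17 (111.66.0.0 - 111.66.127.255)
Most specific is 111.66.0.0/17.

111.66.0.0/17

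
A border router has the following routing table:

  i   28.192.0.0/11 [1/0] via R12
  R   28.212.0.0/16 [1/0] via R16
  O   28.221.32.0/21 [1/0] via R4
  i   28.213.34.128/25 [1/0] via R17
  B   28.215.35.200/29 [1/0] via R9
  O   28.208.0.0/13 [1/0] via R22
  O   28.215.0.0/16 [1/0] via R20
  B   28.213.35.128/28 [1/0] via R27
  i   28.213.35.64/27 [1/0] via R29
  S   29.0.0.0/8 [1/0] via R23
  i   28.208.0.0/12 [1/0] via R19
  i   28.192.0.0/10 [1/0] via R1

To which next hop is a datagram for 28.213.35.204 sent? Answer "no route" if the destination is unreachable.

R22

Routes whose prefix contains 28.213.35.204:
  28.192.0.0/10 (28.192.0.0 - 28.255.255.255) -> R1
  28.192.0.0/11 (28.192.0.0 - 28.223.255.255) -> R12
  28.208.0.0/12 (28.208.0.0 - 28.223.255.255) -> R19
  28.208.0.0/13 (28.208.0.0 - 28.215.255.255) -> R22
More-specific entries that do NOT match:
  28.215.35.200/29 (28.215.35.200 - 28.215.35.207) does not contain 28.213.35.204
  28.213.35.128/28 (28.213.35.128 - 28.213.35.143) does not contain 28.213.35.204
  28.213.35.64/27 (28.213.35.64 - 28.213.35.95) does not contain 28.213.35.204
  28.213.34.128/25 (28.213.34.128 - 28.213.34.255) does not contain 28.213.35.204
  28.221.32.0/21 (28.221.32.0 - 28.221.39.255) does not contain 28.213.35.204
  28.212.0.0/16 (28.212.0.0 - 28.212.255.255) does not contain 28.213.35.204
  28.215.0.0/16 (28.215.0.0 - 28.215.255.255) does not contain 28.213.35.204
Longest matching prefix is /13 -> next hop R22.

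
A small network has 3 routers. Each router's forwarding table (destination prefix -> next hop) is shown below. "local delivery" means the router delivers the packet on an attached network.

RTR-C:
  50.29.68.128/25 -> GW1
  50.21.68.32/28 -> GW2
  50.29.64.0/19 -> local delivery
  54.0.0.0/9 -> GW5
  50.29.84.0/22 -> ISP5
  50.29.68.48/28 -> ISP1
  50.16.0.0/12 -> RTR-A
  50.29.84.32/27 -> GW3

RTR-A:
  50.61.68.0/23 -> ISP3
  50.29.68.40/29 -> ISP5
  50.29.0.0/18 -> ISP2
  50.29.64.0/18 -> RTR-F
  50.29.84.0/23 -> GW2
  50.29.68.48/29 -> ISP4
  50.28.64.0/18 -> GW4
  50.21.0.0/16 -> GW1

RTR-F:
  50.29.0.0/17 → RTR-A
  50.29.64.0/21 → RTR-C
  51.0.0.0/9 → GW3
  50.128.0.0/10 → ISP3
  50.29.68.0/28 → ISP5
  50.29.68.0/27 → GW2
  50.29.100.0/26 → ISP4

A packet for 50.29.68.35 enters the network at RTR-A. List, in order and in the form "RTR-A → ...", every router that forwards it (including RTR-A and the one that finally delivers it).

RTR-A → RTR-F → RTR-C

At RTR-A: longest match for 50.29.68.35 is 50.29.64.0/18 -> RTR-F
At RTR-F: longest match for 50.29.68.35 is 50.29.64.0/21 -> RTR-C
At RTR-C: longest match for 50.29.68.35 is 50.29.64.0/19 -> local delivery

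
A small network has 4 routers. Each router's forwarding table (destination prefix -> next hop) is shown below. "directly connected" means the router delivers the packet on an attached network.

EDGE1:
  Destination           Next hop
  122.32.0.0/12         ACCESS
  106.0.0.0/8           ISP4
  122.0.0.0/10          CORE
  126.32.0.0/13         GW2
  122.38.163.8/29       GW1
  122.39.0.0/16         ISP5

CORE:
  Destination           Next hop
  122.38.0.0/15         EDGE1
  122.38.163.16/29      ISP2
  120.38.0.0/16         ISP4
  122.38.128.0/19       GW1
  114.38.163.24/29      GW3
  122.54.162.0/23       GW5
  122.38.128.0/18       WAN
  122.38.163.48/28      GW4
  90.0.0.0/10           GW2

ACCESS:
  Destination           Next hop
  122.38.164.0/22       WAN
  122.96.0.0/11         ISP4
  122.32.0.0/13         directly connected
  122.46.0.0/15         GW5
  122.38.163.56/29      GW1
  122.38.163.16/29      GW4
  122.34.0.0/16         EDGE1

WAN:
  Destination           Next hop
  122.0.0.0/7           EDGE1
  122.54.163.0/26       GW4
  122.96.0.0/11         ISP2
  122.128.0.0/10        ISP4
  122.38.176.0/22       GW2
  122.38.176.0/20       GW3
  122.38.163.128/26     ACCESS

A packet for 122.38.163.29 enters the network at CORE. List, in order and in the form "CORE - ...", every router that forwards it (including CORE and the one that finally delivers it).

At CORE: longest match for 122.38.163.29 is 122.38.128.0/18 -> WAN
At WAN: longest match for 122.38.163.29 is 122.0.0.0/7 -> EDGE1
At EDGE1: longest match for 122.38.163.29 is 122.32.0.0/12 -> ACCESS
At ACCESS: longest match for 122.38.163.29 is 122.32.0.0/13 -> directly connected

CORE - WAN - EDGE1 - ACCESS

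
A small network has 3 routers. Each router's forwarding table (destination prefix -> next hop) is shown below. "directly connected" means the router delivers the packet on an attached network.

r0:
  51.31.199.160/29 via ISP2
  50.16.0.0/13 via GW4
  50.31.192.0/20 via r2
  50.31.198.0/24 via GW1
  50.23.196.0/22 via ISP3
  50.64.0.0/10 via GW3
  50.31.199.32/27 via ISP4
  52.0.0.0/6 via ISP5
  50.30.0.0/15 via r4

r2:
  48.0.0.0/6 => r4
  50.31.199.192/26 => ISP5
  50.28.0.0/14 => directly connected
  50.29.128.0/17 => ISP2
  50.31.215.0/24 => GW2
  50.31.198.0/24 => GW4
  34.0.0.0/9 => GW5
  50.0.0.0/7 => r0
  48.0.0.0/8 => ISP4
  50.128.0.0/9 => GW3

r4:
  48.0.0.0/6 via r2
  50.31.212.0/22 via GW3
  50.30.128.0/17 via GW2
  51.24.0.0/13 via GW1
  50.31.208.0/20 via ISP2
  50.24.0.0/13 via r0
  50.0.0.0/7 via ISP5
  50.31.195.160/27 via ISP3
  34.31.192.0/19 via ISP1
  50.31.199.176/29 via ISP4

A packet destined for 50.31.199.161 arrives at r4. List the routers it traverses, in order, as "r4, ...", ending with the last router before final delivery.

r4, r0, r2

At r4: longest match for 50.31.199.161 is 50.24.0.0/13 -> r0
At r0: longest match for 50.31.199.161 is 50.31.192.0/20 -> r2
At r2: longest match for 50.31.199.161 is 50.28.0.0/14 -> directly connected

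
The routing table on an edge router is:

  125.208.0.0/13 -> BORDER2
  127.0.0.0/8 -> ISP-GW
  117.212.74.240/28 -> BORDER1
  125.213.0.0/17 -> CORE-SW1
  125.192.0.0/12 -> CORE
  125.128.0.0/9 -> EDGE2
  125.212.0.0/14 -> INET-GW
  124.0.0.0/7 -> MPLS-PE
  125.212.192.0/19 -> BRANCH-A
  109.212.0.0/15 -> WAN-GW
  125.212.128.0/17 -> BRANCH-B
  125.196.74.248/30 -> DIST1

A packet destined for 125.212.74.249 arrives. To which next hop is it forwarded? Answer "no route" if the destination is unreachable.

INET-GW

Routes whose prefix contains 125.212.74.249:
  124.0.0.0/7 (124.0.0.0 - 125.255.255.255) -> MPLS-PE
  125.128.0.0/9 (125.128.0.0 - 125.255.255.255) -> EDGE2
  125.208.0.0/13 (125.208.0.0 - 125.215.255.255) -> BORDER2
  125.212.0.0/14 (125.212.0.0 - 125.215.255.255) -> INET-GW
More-specific entries that do NOT match:
  125.196.74.248/30 (125.196.74.248 - 125.196.74.251) does not contain 125.212.74.249
  117.212.74.240/28 (117.212.74.240 - 117.212.74.255) does not contain 125.212.74.249
  125.212.192.0/19 (125.212.192.0 - 125.212.223.255) does not contain 125.212.74.249
  125.213.0.0/17 (125.213.0.0 - 125.213.127.255) does not contain 125.212.74.249
  125.212.128.0/17 (125.212.128.0 - 125.212.255.255) does not contain 125.212.74.249
  109.212.0.0/15 (109.212.0.0 - 109.213.255.255) does not contain 125.212.74.249
Longest matching prefix is /14 -> next hop INET-GW.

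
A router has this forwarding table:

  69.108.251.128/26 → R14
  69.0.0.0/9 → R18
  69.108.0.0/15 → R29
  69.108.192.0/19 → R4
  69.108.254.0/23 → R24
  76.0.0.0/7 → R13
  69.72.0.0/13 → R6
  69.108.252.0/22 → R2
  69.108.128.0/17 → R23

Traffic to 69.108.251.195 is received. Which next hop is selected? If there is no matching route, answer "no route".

Routes whose prefix contains 69.108.251.195:
  69.0.0.0/9 (69.0.0.0 - 69.127.255.255) -> R18
  69.108.0.0/15 (69.108.0.0 - 69.109.255.255) -> R29
  69.108.128.0/17 (69.108.128.0 - 69.108.255.255) -> R23
More-specific entries that do NOT match:
  69.108.251.128/26 (69.108.251.128 - 69.108.251.191) does not contain 69.108.251.195
  69.108.254.0/23 (69.108.254.0 - 69.108.255.255) does not contain 69.108.251.195
  69.108.252.0/22 (69.108.252.0 - 69.108.255.255) does not contain 69.108.251.195
  69.108.192.0/19 (69.108.192.0 - 69.108.223.255) does not contain 69.108.251.195
Longest matching prefix is /17 -> next hop R23.

R23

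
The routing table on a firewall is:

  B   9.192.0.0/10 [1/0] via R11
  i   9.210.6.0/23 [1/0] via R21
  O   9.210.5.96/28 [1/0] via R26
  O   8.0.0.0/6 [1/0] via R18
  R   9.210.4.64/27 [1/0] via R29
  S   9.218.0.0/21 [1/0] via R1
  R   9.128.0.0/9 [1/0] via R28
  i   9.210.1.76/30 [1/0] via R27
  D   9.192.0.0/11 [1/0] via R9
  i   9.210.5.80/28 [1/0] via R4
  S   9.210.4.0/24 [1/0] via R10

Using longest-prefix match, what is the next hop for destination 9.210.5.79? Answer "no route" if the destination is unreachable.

R9

Routes whose prefix contains 9.210.5.79:
  8.0.0.0/6 (8.0.0.0 - 11.255.255.255) -> R18
  9.128.0.0/9 (9.128.0.0 - 9.255.255.255) -> R28
  9.192.0.0/10 (9.192.0.0 - 9.255.255.255) -> R11
  9.192.0.0/11 (9.192.0.0 - 9.223.255.255) -> R9
More-specific entries that do NOT match:
  9.210.1.76/30 (9.210.1.76 - 9.210.1.79) does not contain 9.210.5.79
  9.210.5.96/28 (9.210.5.96 - 9.210.5.111) does not contain 9.210.5.79
  9.210.5.80/28 (9.210.5.80 - 9.210.5.95) does not contain 9.210.5.79
  9.210.4.64/27 (9.210.4.64 - 9.210.4.95) does not contain 9.210.5.79
  9.210.4.0/24 (9.210.4.0 - 9.210.4.255) does not contain 9.210.5.79
  9.210.6.0/23 (9.210.6.0 - 9.210.7.255) does not contain 9.210.5.79
  9.218.0.0/21 (9.218.0.0 - 9.218.7.255) does not contain 9.210.5.79
Longest matching prefix is /11 -> next hop R9.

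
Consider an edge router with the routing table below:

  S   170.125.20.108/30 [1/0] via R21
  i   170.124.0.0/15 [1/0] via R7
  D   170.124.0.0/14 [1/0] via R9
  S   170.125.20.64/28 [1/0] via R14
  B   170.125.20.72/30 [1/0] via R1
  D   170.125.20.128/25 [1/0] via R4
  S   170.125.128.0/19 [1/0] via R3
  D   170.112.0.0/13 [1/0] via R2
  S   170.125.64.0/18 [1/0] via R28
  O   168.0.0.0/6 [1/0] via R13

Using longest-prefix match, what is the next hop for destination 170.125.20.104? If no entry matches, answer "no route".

R7

Routes whose prefix contains 170.125.20.104:
  168.0.0.0/6 (168.0.0.0 - 171.255.255.255) -> R13
  170.124.0.0/14 (170.124.0.0 - 170.127.255.255) -> R9
  170.124.0.0/15 (170.124.0.0 - 170.125.255.255) -> R7
More-specific entries that do NOT match:
  170.125.20.108/30 (170.125.20.108 - 170.125.20.111) does not contain 170.125.20.104
  170.125.20.72/30 (170.125.20.72 - 170.125.20.75) does not contain 170.125.20.104
  170.125.20.64/28 (170.125.20.64 - 170.125.20.79) does not contain 170.125.20.104
  170.125.20.128/25 (170.125.20.128 - 170.125.20.255) does not contain 170.125.20.104
  170.125.128.0/19 (170.125.128.0 - 170.125.159.255) does not contain 170.125.20.104
  170.125.64.0/18 (170.125.64.0 - 170.125.127.255) does not contain 170.125.20.104
Longest matching prefix is /15 -> next hop R7.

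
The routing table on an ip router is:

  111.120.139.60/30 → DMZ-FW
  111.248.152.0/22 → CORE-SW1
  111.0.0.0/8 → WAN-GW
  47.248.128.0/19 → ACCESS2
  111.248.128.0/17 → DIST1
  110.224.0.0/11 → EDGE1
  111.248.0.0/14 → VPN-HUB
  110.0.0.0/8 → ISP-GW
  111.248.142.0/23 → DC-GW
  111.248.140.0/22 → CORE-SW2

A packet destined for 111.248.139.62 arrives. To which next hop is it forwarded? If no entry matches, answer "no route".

DIST1

Routes whose prefix contains 111.248.139.62:
  111.0.0.0/8 (111.0.0.0 - 111.255.255.255) -> WAN-GW
  111.248.0.0/14 (111.248.0.0 - 111.251.255.255) -> VPN-HUB
  111.248.128.0/17 (111.248.128.0 - 111.248.255.255) -> DIST1
More-specific entries that do NOT match:
  111.120.139.60/30 (111.120.139.60 - 111.120.139.63) does not contain 111.248.139.62
  111.248.142.0/23 (111.248.142.0 - 111.248.143.255) does not contain 111.248.139.62
  111.248.152.0/22 (111.248.152.0 - 111.248.155.255) does not contain 111.248.139.62
  111.248.140.0/22 (111.248.140.0 - 111.248.143.255) does not contain 111.248.139.62
  47.248.128.0/19 (47.248.128.0 - 47.248.159.255) does not contain 111.248.139.62
Longest matching prefix is /17 -> next hop DIST1.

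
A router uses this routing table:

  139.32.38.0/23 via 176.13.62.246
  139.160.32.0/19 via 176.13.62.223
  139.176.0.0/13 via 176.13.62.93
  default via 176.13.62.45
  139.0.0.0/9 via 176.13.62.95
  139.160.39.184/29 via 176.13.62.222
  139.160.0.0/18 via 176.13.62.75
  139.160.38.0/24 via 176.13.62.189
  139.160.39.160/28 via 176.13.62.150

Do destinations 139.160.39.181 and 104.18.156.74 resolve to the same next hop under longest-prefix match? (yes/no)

no

139.160.39.181: longest match 139.160.32.0/19 -> 176.13.62.223
104.18.156.74: longest match 0.0.0.0/0 -> 176.13.62.45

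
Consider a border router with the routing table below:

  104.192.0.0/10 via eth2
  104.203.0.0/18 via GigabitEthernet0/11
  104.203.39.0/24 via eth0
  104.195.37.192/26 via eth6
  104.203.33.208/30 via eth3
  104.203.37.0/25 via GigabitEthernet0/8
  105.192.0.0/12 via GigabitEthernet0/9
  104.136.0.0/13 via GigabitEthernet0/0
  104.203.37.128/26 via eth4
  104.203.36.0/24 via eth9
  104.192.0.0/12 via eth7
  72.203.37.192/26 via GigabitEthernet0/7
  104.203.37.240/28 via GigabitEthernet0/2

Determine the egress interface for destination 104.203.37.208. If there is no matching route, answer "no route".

GigabitEthernet0/11

Routes whose prefix contains 104.203.37.208:
  104.192.0.0/10 (104.192.0.0 - 104.255.255.255) -> eth2
  104.192.0.0/12 (104.192.0.0 - 104.207.255.255) -> eth7
  104.203.0.0/18 (104.203.0.0 - 104.203.63.255) -> GigabitEthernet0/11
More-specific entries that do NOT match:
  104.203.33.208/30 (104.203.33.208 - 104.203.33.211) does not contain 104.203.37.208
  104.203.37.240/28 (104.203.37.240 - 104.203.37.255) does not contain 104.203.37.208
  104.195.37.192/26 (104.195.37.192 - 104.195.37.255) does not contain 104.203.37.208
  104.203.37.128/26 (104.203.37.128 - 104.203.37.191) does not contain 104.203.37.208
  72.203.37.192/26 (72.203.37.192 - 72.203.37.255) does not contain 104.203.37.208
  104.203.37.0/25 (104.203.37.0 - 104.203.37.127) does not contain 104.203.37.208
  104.203.39.0/24 (104.203.39.0 - 104.203.39.255) does not contain 104.203.37.208
  104.203.36.0/24 (104.203.36.0 - 104.203.36.255) does not contain 104.203.37.208
Longest matching prefix is /18 -> interface GigabitEthernet0/11.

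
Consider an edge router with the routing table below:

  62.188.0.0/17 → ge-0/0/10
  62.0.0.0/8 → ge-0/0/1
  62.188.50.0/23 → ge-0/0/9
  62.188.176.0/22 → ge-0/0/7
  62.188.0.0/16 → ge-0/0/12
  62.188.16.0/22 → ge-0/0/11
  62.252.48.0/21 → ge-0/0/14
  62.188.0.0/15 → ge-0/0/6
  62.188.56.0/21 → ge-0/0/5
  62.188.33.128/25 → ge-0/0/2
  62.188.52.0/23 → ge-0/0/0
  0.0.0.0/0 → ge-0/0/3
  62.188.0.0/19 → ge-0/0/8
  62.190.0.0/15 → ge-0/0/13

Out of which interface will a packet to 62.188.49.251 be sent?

ge-0/0/10

Routes whose prefix contains 62.188.49.251:
  0.0.0.0/0 (default, matches everything) -> ge-0/0/3
  62.0.0.0/8 (62.0.0.0 - 62.255.255.255) -> ge-0/0/1
  62.188.0.0/15 (62.188.0.0 - 62.189.255.255) -> ge-0/0/6
  62.188.0.0/16 (62.188.0.0 - 62.188.255.255) -> ge-0/0/12
  62.188.0.0/17 (62.188.0.0 - 62.188.127.255) -> ge-0/0/10
More-specific entries that do NOT match:
  62.188.33.128/25 (62.188.33.128 - 62.188.33.255) does not contain 62.188.49.251
  62.188.50.0/23 (62.188.50.0 - 62.188.51.255) does not contain 62.188.49.251
  62.188.52.0/23 (62.188.52.0 - 62.188.53.255) does not contain 62.188.49.251
  62.188.176.0/22 (62.188.176.0 - 62.188.179.255) does not contain 62.188.49.251
  62.188.16.0/22 (62.188.16.0 - 62.188.19.255) does not contain 62.188.49.251
  62.252.48.0/21 (62.252.48.0 - 62.252.55.255) does not contain 62.188.49.251
  62.188.56.0/21 (62.188.56.0 - 62.188.63.255) does not contain 62.188.49.251
  62.188.0.0/19 (62.188.0.0 - 62.188.31.255) does not contain 62.188.49.251
Longest matching prefix is /17 -> interface ge-0/0/10.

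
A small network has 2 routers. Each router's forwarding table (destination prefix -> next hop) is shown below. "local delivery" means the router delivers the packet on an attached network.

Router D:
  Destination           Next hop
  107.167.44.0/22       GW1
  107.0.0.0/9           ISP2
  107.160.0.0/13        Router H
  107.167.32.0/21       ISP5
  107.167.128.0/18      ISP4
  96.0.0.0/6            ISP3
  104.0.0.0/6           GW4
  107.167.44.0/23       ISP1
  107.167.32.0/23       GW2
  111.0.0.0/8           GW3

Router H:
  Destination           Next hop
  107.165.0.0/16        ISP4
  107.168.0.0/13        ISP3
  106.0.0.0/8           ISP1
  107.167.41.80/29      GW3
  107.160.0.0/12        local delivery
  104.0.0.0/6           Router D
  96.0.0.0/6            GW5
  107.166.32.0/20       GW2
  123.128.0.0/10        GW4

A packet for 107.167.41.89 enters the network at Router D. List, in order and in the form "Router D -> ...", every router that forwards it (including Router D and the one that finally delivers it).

Router D -> Router H

At Router D: longest match for 107.167.41.89 is 107.160.0.0/13 -> Router H
At Router H: longest match for 107.167.41.89 is 107.160.0.0/12 -> local delivery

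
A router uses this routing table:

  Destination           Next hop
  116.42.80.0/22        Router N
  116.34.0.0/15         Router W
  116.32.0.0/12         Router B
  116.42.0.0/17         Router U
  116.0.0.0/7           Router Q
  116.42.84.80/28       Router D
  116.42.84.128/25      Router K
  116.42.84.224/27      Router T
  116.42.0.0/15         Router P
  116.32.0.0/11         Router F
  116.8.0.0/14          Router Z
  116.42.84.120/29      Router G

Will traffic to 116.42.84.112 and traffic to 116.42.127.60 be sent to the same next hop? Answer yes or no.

yes

116.42.84.112: longest match 116.42.0.0/17 -> Router U
116.42.127.60: longest match 116.42.0.0/17 -> Router U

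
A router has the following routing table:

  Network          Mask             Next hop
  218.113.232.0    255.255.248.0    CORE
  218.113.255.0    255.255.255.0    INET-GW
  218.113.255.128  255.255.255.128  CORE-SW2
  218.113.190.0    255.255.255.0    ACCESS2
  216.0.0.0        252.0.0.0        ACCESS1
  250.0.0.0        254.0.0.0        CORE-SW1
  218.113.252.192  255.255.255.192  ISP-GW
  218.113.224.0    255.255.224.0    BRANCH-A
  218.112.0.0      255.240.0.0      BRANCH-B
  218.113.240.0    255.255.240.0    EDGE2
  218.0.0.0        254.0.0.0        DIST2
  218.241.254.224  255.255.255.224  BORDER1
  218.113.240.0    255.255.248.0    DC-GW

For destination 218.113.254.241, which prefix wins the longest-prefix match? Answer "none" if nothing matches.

Entries matching 218.113.254.241:
  216.0.0.0/6 (216.0.0.0 - 219.255.255.255)
  218.0.0.0/7 (218.0.0.0 - 219.255.255.255)
  218.112.0.0/12 (218.112.0.0 - 218.127.255.255)
  218.113.224.0/19 (218.113.224.0 - 218.113.255.255)
  218.113.240.0/20 (218.113.240.0 - 218.113.255.255)
Most specific is 218.113.240.0/20.

218.113.240.0/20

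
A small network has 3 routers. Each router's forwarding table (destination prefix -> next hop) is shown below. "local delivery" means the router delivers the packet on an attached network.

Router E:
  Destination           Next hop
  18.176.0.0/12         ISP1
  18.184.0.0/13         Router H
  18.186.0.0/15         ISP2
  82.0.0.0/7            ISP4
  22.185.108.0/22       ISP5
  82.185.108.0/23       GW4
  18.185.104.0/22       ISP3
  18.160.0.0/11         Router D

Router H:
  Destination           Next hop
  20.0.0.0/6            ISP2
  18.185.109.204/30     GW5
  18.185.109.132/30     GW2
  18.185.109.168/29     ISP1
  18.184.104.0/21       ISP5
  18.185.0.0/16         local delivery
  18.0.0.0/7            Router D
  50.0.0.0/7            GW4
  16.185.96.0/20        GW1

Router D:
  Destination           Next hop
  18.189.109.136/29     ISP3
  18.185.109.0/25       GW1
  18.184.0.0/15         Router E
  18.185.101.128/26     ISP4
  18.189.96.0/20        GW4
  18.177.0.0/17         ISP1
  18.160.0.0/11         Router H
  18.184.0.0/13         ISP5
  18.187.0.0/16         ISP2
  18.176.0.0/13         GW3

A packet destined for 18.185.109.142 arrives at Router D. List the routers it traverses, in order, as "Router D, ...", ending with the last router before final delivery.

At Router D: longest match for 18.185.109.142 is 18.184.0.0/15 -> Router E
At Router E: longest match for 18.185.109.142 is 18.184.0.0/13 -> Router H
At Router H: longest match for 18.185.109.142 is 18.185.0.0/16 -> local delivery

Router D, Router E, Router H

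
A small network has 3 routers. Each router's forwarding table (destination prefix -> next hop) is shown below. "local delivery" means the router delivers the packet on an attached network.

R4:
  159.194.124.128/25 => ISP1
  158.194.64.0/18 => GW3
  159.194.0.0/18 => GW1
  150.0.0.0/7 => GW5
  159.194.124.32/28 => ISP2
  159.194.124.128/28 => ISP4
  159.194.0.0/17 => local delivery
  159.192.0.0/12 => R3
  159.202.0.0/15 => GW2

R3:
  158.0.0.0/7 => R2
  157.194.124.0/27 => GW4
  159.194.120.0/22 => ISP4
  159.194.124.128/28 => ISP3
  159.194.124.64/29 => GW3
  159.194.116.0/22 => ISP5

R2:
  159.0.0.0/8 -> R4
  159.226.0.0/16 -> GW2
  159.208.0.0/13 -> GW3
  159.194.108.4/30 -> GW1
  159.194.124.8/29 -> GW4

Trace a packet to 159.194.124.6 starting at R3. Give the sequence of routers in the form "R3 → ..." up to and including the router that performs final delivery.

At R3: longest match for 159.194.124.6 is 158.0.0.0/7 -> R2
At R2: longest match for 159.194.124.6 is 159.0.0.0/8 -> R4
At R4: longest match for 159.194.124.6 is 159.194.0.0/17 -> local delivery

R3 → R2 → R4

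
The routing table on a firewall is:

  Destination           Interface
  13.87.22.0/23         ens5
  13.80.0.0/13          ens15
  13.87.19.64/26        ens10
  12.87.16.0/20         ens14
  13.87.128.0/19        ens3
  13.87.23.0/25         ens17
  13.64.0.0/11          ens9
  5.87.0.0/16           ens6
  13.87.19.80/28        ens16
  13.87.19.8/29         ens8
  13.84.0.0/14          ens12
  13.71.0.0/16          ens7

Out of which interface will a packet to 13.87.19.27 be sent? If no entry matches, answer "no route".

ens12

Routes whose prefix contains 13.87.19.27:
  13.64.0.0/11 (13.64.0.0 - 13.95.255.255) -> ens9
  13.80.0.0/13 (13.80.0.0 - 13.87.255.255) -> ens15
  13.84.0.0/14 (13.84.0.0 - 13.87.255.255) -> ens12
More-specific entries that do NOT match:
  13.87.19.8/29 (13.87.19.8 - 13.87.19.15) does not contain 13.87.19.27
  13.87.19.80/28 (13.87.19.80 - 13.87.19.95) does not contain 13.87.19.27
  13.87.19.64/26 (13.87.19.64 - 13.87.19.127) does not contain 13.87.19.27
  13.87.23.0/25 (13.87.23.0 - 13.87.23.127) does not contain 13.87.19.27
  13.87.22.0/23 (13.87.22.0 - 13.87.23.255) does not contain 13.87.19.27
  12.87.16.0/20 (12.87.16.0 - 12.87.31.255) does not contain 13.87.19.27
  13.87.128.0/19 (13.87.128.0 - 13.87.159.255) does not contain 13.87.19.27
  5.87.0.0/16 (5.87.0.0 - 5.87.255.255) does not contain 13.87.19.27
  13.71.0.0/16 (13.71.0.0 - 13.71.255.255) does not contain 13.87.19.27
Longest matching prefix is /14 -> interface ens12.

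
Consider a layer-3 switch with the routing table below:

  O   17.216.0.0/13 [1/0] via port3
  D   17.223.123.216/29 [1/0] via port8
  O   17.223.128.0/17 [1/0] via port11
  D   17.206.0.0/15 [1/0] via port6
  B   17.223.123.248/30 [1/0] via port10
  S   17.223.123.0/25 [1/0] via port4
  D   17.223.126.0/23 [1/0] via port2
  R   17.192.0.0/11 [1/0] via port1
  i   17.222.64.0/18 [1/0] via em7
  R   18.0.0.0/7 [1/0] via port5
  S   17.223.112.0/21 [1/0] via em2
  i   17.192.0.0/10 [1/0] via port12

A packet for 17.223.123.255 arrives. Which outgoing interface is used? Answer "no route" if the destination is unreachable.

port3

Routes whose prefix contains 17.223.123.255:
  17.192.0.0/10 (17.192.0.0 - 17.255.255.255) -> port12
  17.192.0.0/11 (17.192.0.0 - 17.223.255.255) -> port1
  17.216.0.0/13 (17.216.0.0 - 17.223.255.255) -> port3
More-specific entries that do NOT match:
  17.223.123.248/30 (17.223.123.248 - 17.223.123.251) does not contain 17.223.123.255
  17.223.123.216/29 (17.223.123.216 - 17.223.123.223) does not contain 17.223.123.255
  17.223.123.0/25 (17.223.123.0 - 17.223.123.127) does not contain 17.223.123.255
  17.223.126.0/23 (17.223.126.0 - 17.223.127.255) does not contain 17.223.123.255
  17.223.112.0/21 (17.223.112.0 - 17.223.119.255) does not contain 17.223.123.255
  17.222.64.0/18 (17.222.64.0 - 17.222.127.255) does not contain 17.223.123.255
  17.223.128.0/17 (17.223.128.0 - 17.223.255.255) does not contain 17.223.123.255
  17.206.0.0/15 (17.206.0.0 - 17.207.255.255) does not contain 17.223.123.255
Longest matching prefix is /13 -> interface port3.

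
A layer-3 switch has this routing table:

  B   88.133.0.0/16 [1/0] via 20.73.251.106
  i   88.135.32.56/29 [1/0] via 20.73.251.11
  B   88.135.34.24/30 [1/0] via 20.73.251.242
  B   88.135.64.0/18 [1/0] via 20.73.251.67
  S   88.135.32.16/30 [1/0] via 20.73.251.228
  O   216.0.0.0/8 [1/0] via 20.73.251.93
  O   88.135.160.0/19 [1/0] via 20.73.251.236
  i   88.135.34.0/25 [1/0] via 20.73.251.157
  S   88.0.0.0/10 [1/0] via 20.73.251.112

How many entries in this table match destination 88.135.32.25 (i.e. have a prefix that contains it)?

No listed prefix contains 88.135.32.25.
Total matching entries: 0.

0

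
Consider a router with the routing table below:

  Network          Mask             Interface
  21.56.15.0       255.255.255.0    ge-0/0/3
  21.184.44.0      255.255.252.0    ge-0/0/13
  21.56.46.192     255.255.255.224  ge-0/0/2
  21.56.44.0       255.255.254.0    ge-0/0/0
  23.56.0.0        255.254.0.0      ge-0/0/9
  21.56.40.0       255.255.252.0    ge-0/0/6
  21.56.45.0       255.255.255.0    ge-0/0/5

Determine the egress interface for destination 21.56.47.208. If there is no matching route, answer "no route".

No entry's prefix contains 21.56.47.208; there is no default route.

no route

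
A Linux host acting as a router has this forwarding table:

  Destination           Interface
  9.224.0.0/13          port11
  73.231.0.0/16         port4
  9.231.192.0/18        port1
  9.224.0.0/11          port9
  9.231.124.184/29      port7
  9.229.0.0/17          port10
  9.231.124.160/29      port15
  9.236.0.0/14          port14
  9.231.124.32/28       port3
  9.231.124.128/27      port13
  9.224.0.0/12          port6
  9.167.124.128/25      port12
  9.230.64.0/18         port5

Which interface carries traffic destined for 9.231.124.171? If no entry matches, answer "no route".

port11

Routes whose prefix contains 9.231.124.171:
  9.224.0.0/11 (9.224.0.0 - 9.255.255.255) -> port9
  9.224.0.0/12 (9.224.0.0 - 9.239.255.255) -> port6
  9.224.0.0/13 (9.224.0.0 - 9.231.255.255) -> port11
More-specific entries that do NOT match:
  9.231.124.184/29 (9.231.124.184 - 9.231.124.191) does not contain 9.231.124.171
  9.231.124.160/29 (9.231.124.160 - 9.231.124.167) does not contain 9.231.124.171
  9.231.124.32/28 (9.231.124.32 - 9.231.124.47) does not contain 9.231.124.171
  9.231.124.128/27 (9.231.124.128 - 9.231.124.159) does not contain 9.231.124.171
  9.167.124.128/25 (9.167.124.128 - 9.167.124.255) does not contain 9.231.124.171
  9.231.192.0/18 (9.231.192.0 - 9.231.255.255) does not contain 9.231.124.171
  9.230.64.0/18 (9.230.64.0 - 9.230.127.255) does not contain 9.231.124.171
  9.229.0.0/17 (9.229.0.0 - 9.229.127.255) does not contain 9.231.124.171
  73.231.0.0/16 (73.231.0.0 - 73.231.255.255) does not contain 9.231.124.171
  9.236.0.0/14 (9.236.0.0 - 9.239.255.255) does not contain 9.231.124.171
Longest matching prefix is /13 -> interface port11.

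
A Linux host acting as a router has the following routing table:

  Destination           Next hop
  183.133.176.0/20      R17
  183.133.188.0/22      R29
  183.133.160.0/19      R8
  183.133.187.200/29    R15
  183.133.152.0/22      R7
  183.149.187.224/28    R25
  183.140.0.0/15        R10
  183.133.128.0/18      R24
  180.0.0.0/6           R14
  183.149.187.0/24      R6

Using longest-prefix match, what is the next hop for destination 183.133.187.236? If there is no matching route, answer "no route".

R17

Routes whose prefix contains 183.133.187.236:
  180.0.0.0/6 (180.0.0.0 - 183.255.255.255) -> R14
  183.133.128.0/18 (183.133.128.0 - 183.133.191.255) -> R24
  183.133.160.0/19 (183.133.160.0 - 183.133.191.255) -> R8
  183.133.176.0/20 (183.133.176.0 - 183.133.191.255) -> R17
More-specific entries that do NOT match:
  183.133.187.200/29 (183.133.187.200 - 183.133.187.207) does not contain 183.133.187.236
  183.149.187.224/28 (183.149.187.224 - 183.149.187.239) does not contain 183.133.187.236
  183.149.187.0/24 (183.149.187.0 - 183.149.187.255) does not contain 183.133.187.236
  183.133.188.0/22 (183.133.188.0 - 183.133.191.255) does not contain 183.133.187.236
  183.133.152.0/22 (183.133.152.0 - 183.133.155.255) does not contain 183.133.187.236
Longest matching prefix is /20 -> next hop R17.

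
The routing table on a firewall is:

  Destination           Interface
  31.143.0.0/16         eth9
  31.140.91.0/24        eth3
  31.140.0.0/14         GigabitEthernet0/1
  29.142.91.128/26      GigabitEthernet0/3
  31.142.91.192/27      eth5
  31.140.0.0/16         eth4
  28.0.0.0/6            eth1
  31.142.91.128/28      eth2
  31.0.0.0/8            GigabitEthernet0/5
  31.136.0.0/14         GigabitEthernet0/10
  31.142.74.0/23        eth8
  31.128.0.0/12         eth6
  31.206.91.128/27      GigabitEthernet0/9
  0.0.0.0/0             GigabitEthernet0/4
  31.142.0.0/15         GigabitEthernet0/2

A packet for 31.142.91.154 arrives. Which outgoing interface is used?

GigabitEthernet0/2

Routes whose prefix contains 31.142.91.154:
  0.0.0.0/0 (default, matches everything) -> GigabitEthernet0/4
  28.0.0.0/6 (28.0.0.0 - 31.255.255.255) -> eth1
  31.0.0.0/8 (31.0.0.0 - 31.255.255.255) -> GigabitEthernet0/5
  31.128.0.0/12 (31.128.0.0 - 31.143.255.255) -> eth6
  31.140.0.0/14 (31.140.0.0 - 31.143.255.255) -> GigabitEthernet0/1
  31.142.0.0/15 (31.142.0.0 - 31.143.255.255) -> GigabitEthernet0/2
More-specific entries that do NOT match:
  31.142.91.128/28 (31.142.91.128 - 31.142.91.143) does not contain 31.142.91.154
  31.142.91.192/27 (31.142.91.192 - 31.142.91.223) does not contain 31.142.91.154
  31.206.91.128/27 (31.206.91.128 - 31.206.91.159) does not contain 31.142.91.154
  29.142.91.128/26 (29.142.91.128 - 29.142.91.191) does not contain 31.142.91.154
  31.140.91.0/24 (31.140.91.0 - 31.140.91.255) does not contain 31.142.91.154
  31.142.74.0/23 (31.142.74.0 - 31.142.75.255) does not contain 31.142.91.154
  31.143.0.0/16 (31.143.0.0 - 31.143.255.255) does not contain 31.142.91.154
  31.140.0.0/16 (31.140.0.0 - 31.140.255.255) does not contain 31.142.91.154
Longest matching prefix is /15 -> interface GigabitEthernet0/2.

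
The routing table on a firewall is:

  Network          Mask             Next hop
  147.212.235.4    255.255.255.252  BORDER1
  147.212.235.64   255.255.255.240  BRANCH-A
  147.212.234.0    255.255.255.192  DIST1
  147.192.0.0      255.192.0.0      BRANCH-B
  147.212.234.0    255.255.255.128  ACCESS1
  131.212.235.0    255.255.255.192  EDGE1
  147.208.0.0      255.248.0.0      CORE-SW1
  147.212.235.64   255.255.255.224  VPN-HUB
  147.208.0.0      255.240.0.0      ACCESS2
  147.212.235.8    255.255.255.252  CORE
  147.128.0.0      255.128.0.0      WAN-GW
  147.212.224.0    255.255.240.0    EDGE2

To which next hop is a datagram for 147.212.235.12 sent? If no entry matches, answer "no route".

Routes whose prefix contains 147.212.235.12:
  147.128.0.0/9 (147.128.0.0 - 147.255.255.255) -> WAN-GW
  147.192.0.0/10 (147.192.0.0 - 147.255.255.255) -> BRANCH-B
  147.208.0.0/12 (147.208.0.0 - 147.223.255.255) -> ACCESS2
  147.208.0.0/13 (147.208.0.0 - 147.215.255.255) -> CORE-SW1
  147.212.224.0/20 (147.212.224.0 - 147.212.239.255) -> EDGE2
More-specific entries that do NOT match:
  147.212.235.4/30 (147.212.235.4 - 147.212.235.7) does not contain 147.212.235.12
  147.212.235.8/30 (147.212.235.8 - 147.212.235.11) does not contain 147.212.235.12
  147.212.235.64/28 (147.212.235.64 - 147.212.235.79) does not contain 147.212.235.12
  147.212.235.64/27 (147.212.235.64 - 147.212.235.95) does not contain 147.212.235.12
  147.212.234.0/26 (147.212.234.0 - 147.212.234.63) does not contain 147.212.235.12
  131.212.235.0/26 (131.212.235.0 - 131.212.235.63) does not contain 147.212.235.12
  147.212.234.0/25 (147.212.234.0 - 147.212.234.127) does not contain 147.212.235.12
Longest matching prefix is /20 -> next hop EDGE2.

EDGE2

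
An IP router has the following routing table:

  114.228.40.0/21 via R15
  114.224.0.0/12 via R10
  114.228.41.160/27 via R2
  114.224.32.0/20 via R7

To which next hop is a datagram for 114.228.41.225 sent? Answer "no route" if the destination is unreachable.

R15

Routes whose prefix contains 114.228.41.225:
  114.224.0.0/12 (114.224.0.0 - 114.239.255.255) -> R10
  114.228.40.0/21 (114.228.40.0 - 114.228.47.255) -> R15
More-specific entries that do NOT match:
  114.228.41.160/27 (114.228.41.160 - 114.228.41.191) does not contain 114.228.41.225
Longest matching prefix is /21 -> next hop R15.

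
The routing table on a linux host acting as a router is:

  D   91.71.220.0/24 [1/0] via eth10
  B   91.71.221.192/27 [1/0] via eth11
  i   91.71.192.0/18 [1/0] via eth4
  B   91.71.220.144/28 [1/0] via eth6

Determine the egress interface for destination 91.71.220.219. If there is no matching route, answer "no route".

eth10

Routes whose prefix contains 91.71.220.219:
  91.71.192.0/18 (91.71.192.0 - 91.71.255.255) -> eth4
  91.71.220.0/24 (91.71.220.0 - 91.71.220.255) -> eth10
More-specific entries that do NOT match:
  91.71.220.144/28 (91.71.220.144 - 91.71.220.159) does not contain 91.71.220.219
  91.71.221.192/27 (91.71.221.192 - 91.71.221.223) does not contain 91.71.220.219
Longest matching prefix is /24 -> interface eth10.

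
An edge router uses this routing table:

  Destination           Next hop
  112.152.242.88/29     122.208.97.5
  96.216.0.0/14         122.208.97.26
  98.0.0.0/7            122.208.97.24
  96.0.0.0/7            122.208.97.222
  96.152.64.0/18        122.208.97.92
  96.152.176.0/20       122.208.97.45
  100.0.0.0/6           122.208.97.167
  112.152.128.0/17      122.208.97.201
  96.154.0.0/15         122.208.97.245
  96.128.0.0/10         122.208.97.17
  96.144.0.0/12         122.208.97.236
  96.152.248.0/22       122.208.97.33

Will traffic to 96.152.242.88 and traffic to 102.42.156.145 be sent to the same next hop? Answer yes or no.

96.152.242.88: longest match 96.144.0.0/12 -> 122.208.97.236
102.42.156.145: longest match 100.0.0.0/6 -> 122.208.97.167

no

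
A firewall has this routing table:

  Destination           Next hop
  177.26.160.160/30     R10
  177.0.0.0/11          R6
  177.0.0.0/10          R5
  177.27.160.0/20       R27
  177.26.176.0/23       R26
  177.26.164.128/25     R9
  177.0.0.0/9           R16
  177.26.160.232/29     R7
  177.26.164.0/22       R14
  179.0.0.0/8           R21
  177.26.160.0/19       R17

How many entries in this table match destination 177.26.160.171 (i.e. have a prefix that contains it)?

Prefixes containing 177.26.160.171:
  177.0.0.0/9 (177.0.0.0 - 177.127.255.255)
  177.0.0.0/10 (177.0.0.0 - 177.63.255.255)
  177.0.0.0/11 (177.0.0.0 - 177.31.255.255)
  177.26.160.0/19 (177.26.160.0 - 177.26.191.255)
Total matching entries: 4.

4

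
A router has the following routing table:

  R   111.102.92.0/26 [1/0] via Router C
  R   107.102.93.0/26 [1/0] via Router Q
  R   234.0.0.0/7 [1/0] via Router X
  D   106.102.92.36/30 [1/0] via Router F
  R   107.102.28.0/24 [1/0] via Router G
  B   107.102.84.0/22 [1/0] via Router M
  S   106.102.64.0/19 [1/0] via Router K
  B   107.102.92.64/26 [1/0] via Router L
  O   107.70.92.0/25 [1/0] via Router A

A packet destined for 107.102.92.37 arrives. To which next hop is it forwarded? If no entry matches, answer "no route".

no route

No entry's prefix contains 107.102.92.37; there is no default route.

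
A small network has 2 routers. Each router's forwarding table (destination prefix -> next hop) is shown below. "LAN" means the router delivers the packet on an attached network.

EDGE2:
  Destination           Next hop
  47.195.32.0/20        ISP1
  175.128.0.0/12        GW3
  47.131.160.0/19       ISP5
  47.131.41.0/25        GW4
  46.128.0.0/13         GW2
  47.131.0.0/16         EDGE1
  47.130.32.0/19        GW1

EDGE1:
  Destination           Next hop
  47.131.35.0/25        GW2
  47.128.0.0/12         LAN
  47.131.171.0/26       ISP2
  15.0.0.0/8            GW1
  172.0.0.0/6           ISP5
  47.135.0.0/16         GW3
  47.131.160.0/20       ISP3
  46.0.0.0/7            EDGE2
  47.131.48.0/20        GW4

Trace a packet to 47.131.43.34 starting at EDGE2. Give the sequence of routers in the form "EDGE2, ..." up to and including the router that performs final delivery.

EDGE2, EDGE1

At EDGE2: longest match for 47.131.43.34 is 47.131.0.0/16 -> EDGE1
At EDGE1: longest match for 47.131.43.34 is 47.128.0.0/12 -> LAN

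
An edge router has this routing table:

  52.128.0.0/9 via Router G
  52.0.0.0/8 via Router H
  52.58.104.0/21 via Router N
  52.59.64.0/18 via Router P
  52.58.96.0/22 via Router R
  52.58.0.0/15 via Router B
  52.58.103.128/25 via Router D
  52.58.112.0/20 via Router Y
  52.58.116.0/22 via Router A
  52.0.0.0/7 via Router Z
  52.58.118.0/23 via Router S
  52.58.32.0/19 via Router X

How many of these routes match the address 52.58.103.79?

Prefixes containing 52.58.103.79:
  52.0.0.0/7 (52.0.0.0 - 53.255.255.255)
  52.0.0.0/8 (52.0.0.0 - 52.255.255.255)
  52.58.0.0/15 (52.58.0.0 - 52.59.255.255)
Total matching entries: 3.

3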